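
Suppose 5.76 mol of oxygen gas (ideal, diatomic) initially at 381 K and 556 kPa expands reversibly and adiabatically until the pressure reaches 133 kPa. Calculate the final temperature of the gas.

V₁ = nRT₁/P₁ = 5.76×8.314×381/556 = 32.8 L.
Adiabatic: T₂/T₁ = (P₂/P₁)^((γ−1)/γ) ⇒ T₂ = 381×(0.239)^0.286 = 253 K; V₂ = 91.2 L.

253 K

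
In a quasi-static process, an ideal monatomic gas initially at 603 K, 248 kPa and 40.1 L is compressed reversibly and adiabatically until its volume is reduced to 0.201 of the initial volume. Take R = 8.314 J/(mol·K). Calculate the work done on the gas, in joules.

28600 J

n = P₁V₁/(RT₁) = 248×40.1/(8.314×603) = 1.98 mol.
Adiabatic: TV^(γ−1) = const ⇒ T₂ = 603×(4.98)^0.667 = 1760 K; PV^γ = const ⇒ P₂ = 3600 kPa.
ΔU = nCvΔT = 1.98×12.5×(1760−603) = 28600 J.
Q = 0 for an adiabatic process, so W = −ΔU = -28600 J.
Work done on the gas = −W_by = 28600 J.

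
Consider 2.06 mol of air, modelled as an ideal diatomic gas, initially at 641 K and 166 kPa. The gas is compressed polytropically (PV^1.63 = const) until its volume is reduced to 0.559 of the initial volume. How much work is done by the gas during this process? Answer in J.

V₁ = nRT₁/P₁ = 2.06×8.314×641/166 = 66.1 L.
Polytropic n=1.63: T₂ = T₁(V₁/V₂)^(n−1) = 641×(1.79)^0.63 = 925 K; P₂ = P₁(V₁/V₂)^n = 428 kPa.
W = (P₁V₁−P₂V₂)/(n−1) = (166×66.1−428×37.0)/0.63 = -7710 J.

-7710 J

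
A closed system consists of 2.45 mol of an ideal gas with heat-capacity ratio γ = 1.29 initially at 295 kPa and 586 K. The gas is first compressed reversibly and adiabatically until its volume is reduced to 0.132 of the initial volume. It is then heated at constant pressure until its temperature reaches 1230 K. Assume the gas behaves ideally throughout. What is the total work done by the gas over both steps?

-29300 J

V₁ = nRT₁/P₁ = 2.45×8.314×586/295 = 40.5 L.
Step 1 — Adiabatic: TV^(γ−1) = const ⇒ T₂ = 586×(7.58)^0.290 = 1050 K; PV^γ = const ⇒ P₂ = 4020 kPa.
ΔU = nCvΔT = 2.45×28.7×(1050−586) = 32900 J.
Q = 0 for an adiabatic process, so W = −ΔU = -32900 J.
State after step 1: P = 4020 kPa, V = 5.34 L, T = 1050 K.
Step 2 — Isobaric: P stays 4020 kPa; V/T = const ⇒ T₂ = 1230 K, V₂ = 6.23 L.
W = PΔV = 4020×(6.23−5.34) kPa·L = 3580 J.
ΔU = nCvΔT = 2.45×28.7×(1230−1050) = 12300 J.
Q = ΔU + W = nCpΔT = 15900 J.
Net over both steps: W = -29300 J, Q = 15900 J, ΔU = 45200 J.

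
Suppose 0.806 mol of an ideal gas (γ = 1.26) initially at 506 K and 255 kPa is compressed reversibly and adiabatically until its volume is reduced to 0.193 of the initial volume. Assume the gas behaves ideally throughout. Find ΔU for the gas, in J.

6960 J

V₁ = nRT₁/P₁ = 0.806×8.314×506/255 = 13.3 L.
Adiabatic: TV^(γ−1) = const ⇒ T₂ = 506×(5.18)^0.260 = 776 K; PV^γ = const ⇒ P₂ = 2030 kPa.
For an ideal gas ΔU = nCvΔT with Cv = R/(γ−1) = 32.0 J/(mol·K).
ΔU = 0.806×32.0×(776−506) = 6960 J.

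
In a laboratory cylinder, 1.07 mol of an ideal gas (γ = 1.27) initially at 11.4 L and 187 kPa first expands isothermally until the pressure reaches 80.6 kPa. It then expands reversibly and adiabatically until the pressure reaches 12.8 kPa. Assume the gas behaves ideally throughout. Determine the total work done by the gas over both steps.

4350 J

T₁ = P₁V₁/(nR) = 187×11.4/(1.07×8.314) = 240 K.
Step 1 — Isothermal: T stays 240 K; PV = const ⇒ V₂ = 26.4 L, P₂ = 80.6 kPa.
ΔU = 0 (ideal gas, T constant).
W = nRT ln(V₂/V₁) = 1.07×8.314×240×ln(2.32) = 1790 J.
Q = ΔU + W = 1790 J.
State after step 1: P = 80.6 kPa, V = 26.4 L, T = 240 K.
Step 2 — Adiabatic: T₂/T₁ = (P₂/P₁)^((γ−1)/γ) ⇒ T₂ = 240×(0.159)^0.213 = 162 K; V₂ = 113 L.
ΔU = nCvΔT = 1.07×30.8×(162−240) = -2560 J.
Q = 0 for an adiabatic process, so W = −ΔU = 2560 J.
Net over both steps: W = 4350 J, Q = 1790 J, ΔU = -2560 J.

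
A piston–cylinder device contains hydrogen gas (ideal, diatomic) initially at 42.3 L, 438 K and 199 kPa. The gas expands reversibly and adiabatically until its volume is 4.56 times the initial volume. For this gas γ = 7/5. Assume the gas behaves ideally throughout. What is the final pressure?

23.8 kPa

Adiabatic: TV^(γ−1) = const ⇒ T₂ = 438×(0.219)^0.400 = 239 K; PV^γ = const ⇒ P₂ = 23.8 kPa.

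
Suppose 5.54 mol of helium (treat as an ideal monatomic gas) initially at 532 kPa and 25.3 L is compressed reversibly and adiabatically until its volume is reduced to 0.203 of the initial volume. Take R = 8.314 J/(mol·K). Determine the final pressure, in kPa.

T₁ = P₁V₁/(nR) = 532×25.3/(5.54×8.314) = 292 K.
Adiabatic: TV^(γ−1) = const ⇒ T₂ = 292×(4.93)^0.667 = 846 K; PV^γ = const ⇒ P₂ = 7590 kPa.

7590 kPa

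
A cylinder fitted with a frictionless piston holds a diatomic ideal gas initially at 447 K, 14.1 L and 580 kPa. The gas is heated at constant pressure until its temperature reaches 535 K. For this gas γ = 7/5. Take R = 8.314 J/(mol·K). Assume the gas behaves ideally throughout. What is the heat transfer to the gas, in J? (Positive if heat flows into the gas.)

5630 J

n = P₁V₁/(RT₁) = 580×14.1/(8.314×447) = 2.20 mol.
Isobaric: P stays 580 kPa; V/T = const ⇒ T₂ = 535 K, V₂ = 16.9 L.
W = PΔV = 580×(16.9−14.1) kPa·L = 1610 J.
ΔU = nCvΔT = 2.20×20.8×(535−447) = 4020 J.
Q = ΔU + W = nCpΔT = 5630 J.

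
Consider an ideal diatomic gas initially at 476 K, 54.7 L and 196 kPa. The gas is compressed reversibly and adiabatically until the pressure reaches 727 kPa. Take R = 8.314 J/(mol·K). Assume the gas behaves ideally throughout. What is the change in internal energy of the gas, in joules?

n = P₁V₁/(RT₁) = 196×54.7/(8.314×476) = 2.71 mol.
Adiabatic: T₂/T₁ = (P₂/P₁)^((γ−1)/γ) ⇒ T₂ = 476×(3.71)^0.286 = 692 K; V₂ = 21.4 L.
For an ideal gas ΔU = nCvΔT with Cv = (5/2)R = 20.8 J/(mol·K).
ΔU = 2.71×20.8×(692−476) = 12200 J.

12200 J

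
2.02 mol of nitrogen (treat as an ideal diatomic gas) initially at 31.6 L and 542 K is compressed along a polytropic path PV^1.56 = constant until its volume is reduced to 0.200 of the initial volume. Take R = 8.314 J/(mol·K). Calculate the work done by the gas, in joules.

P₁ = nRT₁/V₁ = 2.02×8.314×542/31.6 = 288 kPa.
Polytropic n=1.56: T₂ = T₁(V₁/V₂)^(n−1) = 542×(5.00)^0.56 = 1330 K; P₂ = P₁(V₁/V₂)^n = 3550 kPa.
W = (P₁V₁−P₂V₂)/(n−1) = (288×31.6−3550×6.32)/0.56 = -23800 J.

-23800 J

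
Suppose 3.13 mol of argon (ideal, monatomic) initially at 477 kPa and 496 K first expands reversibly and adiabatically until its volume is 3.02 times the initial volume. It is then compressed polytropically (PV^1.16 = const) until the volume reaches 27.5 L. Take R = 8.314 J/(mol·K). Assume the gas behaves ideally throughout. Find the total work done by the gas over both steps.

2740 J

V₁ = nRT₁/P₁ = 3.13×8.314×496/477 = 27.1 L.
Step 1 — Adiabatic: TV^(γ−1) = const ⇒ T₂ = 496×(0.331)^0.667 = 237 K; PV^γ = const ⇒ P₂ = 75.6 kPa.
ΔU = nCvΔT = 3.13×12.5×(237−496) = -10100 J.
Q = 0 for an adiabatic process, so W = −ΔU = 10100 J.
State after step 1: P = 75.6 kPa, V = 81.7 L, T = 237 K.
Step 2 — Polytropic n=1.16: T₂ = T₁(V₁/V₂)^(n−1) = 237×(2.97)^0.16 = 283 K; P₂ = P₁(V₁/V₂)^n = 267 kPa.
W = (P₁V₁−P₂V₂)/(n−1) = (75.6×81.7−267×27.5)/0.16 = -7350 J.
ΔU = nCvΔT = 3.13×12.5×(283−237) = 1760 J.
Q = ΔU + W = -5590 J.
Net over both steps: W = 2740 J, Q = -5590 J, ΔU = -8330 J.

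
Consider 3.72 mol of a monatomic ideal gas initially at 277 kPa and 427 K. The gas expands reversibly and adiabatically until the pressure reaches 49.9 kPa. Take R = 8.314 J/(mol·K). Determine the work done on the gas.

V₁ = nRT₁/P₁ = 3.72×8.314×427/277 = 47.7 L.
Adiabatic: T₂/T₁ = (P₂/P₁)^((γ−1)/γ) ⇒ T₂ = 427×(0.180)^0.400 = 215 K; V₂ = 133 L.
ΔU = nCvΔT = 3.72×12.5×(215−427) = -9830 J.
Q = 0 for an adiabatic process, so W = −ΔU = 9830 J.
Work done on the gas = −W_by = -9830 J.

-9830 J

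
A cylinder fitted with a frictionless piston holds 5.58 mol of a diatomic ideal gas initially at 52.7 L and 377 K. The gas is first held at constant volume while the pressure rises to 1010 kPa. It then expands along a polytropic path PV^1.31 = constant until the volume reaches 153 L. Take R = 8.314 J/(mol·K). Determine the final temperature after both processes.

825 K

P₁ = nRT₁/V₁ = 5.58×8.314×377/52.7 = 332 kPa.
Step 1 — Isochoric: V stays 52.7 L; P/T = const ⇒ T₂ = 1150 K, P₂ = 1010 kPa.
W = 0 (no volume change).
ΔU = nCvΔT = 5.58×20.8×(1150−377) = 89300 J.
Q = ΔU = 89300 J.
State after step 1: P = 1010 kPa, V = 52.7 L, T = 1150 K.
Step 2 — Polytropic n=1.31: T₂ = T₁(V₁/V₂)^(n−1) = 1150×(0.344)^0.31 = 825 K; P₂ = P₁(V₁/V₂)^n = 250 kPa.
W = (P₁V₁−P₂V₂)/(n−1) = (1010×52.7−250×153)/0.31 = 48300 J.
ΔU = nCvΔT = 5.58×20.8×(825−1150) = -37400 J.
Q = ΔU + W = 10900 J.
Net over both steps: W = 48300 J, Q = 100000 J, ΔU = 51900 J.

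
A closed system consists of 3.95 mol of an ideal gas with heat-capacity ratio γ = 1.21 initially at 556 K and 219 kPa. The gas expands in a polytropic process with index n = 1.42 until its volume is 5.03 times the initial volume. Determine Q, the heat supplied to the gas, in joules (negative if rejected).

V₁ = nRT₁/P₁ = 3.95×8.314×556/219 = 83.4 L.
Polytropic n=1.42: T₂ = T₁(V₁/V₂)^(n−1) = 556×(0.199)^0.42 = 282 K; P₂ = P₁(V₁/V₂)^n = 22.1 kPa.
W = (P₁V₁−P₂V₂)/(n−1) = (219×83.4−22.1×419)/0.42 = 21400 J.
ΔU = nCvΔT = 3.95×39.6×(282−556) = -42800 J.
Q = ΔU + W = -21400 J.

-21400 J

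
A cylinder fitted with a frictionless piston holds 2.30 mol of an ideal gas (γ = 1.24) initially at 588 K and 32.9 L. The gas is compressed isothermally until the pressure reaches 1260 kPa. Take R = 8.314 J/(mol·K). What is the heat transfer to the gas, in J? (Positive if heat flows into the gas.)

P₁ = nRT₁/V₁ = 2.30×8.314×588/32.9 = 342 kPa.
Isothermal: T stays 588 K; PV = const ⇒ V₂ = 8.92 L, P₂ = 1260 kPa.
ΔU = 0 (ideal gas, T constant).
W = nRT ln(V₂/V₁) = 2.30×8.314×588×ln(0.271) = -14700 J.
Q = ΔU + W = -14700 J.

-14700 J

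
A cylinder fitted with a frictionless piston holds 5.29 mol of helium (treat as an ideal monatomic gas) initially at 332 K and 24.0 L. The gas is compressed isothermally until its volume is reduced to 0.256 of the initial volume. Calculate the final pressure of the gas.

P₁ = nRT₁/V₁ = 5.29×8.314×332/24.0 = 608 kPa.
Isothermal: T stays 332 K; PV = const ⇒ V₂ = 6.14 L, P₂ = 2380 kPa.

2380 kPa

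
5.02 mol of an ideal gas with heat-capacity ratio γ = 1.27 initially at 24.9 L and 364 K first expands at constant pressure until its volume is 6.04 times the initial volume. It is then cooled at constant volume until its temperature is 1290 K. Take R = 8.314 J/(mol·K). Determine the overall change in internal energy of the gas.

P₁ = nRT₁/V₁ = 5.02×8.314×364/24.9 = 610 kPa.
Step 1 — Isobaric: P stays 610 kPa; V/T = const ⇒ T₂ = 2200 K, V₂ = 150 L.
W = PΔV = 610×(150−24.9) kPa·L = 76600 J.
ΔU = nCvΔT = 5.02×30.8×(2200−364) = 284000 J.
Q = ΔU + W = nCpΔT = 360000 J.
State after step 1: P = 610 kPa, V = 150 L, T = 2200 K.
Step 2 — Isochoric: V stays 150 L; P/T = const ⇒ T₂ = 1290 K, P₂ = 358 kPa.
W = 0 (no volume change).
ΔU = nCvΔT = 5.02×30.8×(1290−2200) = -140000 J.
Q = ΔU = -140000 J.
Net over both steps: W = 76600 J, Q = 220000 J, ΔU = 143000 J.

143000 J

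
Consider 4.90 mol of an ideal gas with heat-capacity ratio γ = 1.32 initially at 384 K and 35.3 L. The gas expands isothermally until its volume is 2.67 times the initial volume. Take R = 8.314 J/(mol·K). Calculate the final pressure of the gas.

P₁ = nRT₁/V₁ = 4.90×8.314×384/35.3 = 443 kPa.
Isothermal: T stays 384 K; PV = const ⇒ V₂ = 94.3 L, P₂ = 166 kPa.

166 kPa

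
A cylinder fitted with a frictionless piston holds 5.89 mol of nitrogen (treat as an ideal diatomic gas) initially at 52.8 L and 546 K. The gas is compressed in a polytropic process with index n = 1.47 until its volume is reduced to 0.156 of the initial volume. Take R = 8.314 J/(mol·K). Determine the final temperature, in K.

1310 K

P₁ = nRT₁/V₁ = 5.89×8.314×546/52.8 = 506 kPa.
Polytropic n=1.47: T₂ = T₁(V₁/V₂)^(n−1) = 546×(6.41)^0.47 = 1310 K; P₂ = P₁(V₁/V₂)^n = 7770 kPa.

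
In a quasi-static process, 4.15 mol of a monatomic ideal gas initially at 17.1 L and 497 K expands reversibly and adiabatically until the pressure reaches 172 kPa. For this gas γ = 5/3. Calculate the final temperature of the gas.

P₁ = nRT₁/V₁ = 4.15×8.314×497/17.1 = 1000 kPa.
Adiabatic: T₂/T₁ = (P₂/P₁)^((γ−1)/γ) ⇒ T₂ = 497×(0.172)^0.400 = 246 K; V₂ = 49.3 L.

246 K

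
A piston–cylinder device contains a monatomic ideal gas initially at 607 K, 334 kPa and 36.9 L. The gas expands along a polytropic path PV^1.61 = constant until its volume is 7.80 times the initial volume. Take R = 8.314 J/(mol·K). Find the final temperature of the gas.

173 K

Polytropic n=1.61: T₂ = T₁(V₁/V₂)^(n−1) = 607×(0.128)^0.61 = 173 K; P₂ = P₁(V₁/V₂)^n = 12.2 kPa.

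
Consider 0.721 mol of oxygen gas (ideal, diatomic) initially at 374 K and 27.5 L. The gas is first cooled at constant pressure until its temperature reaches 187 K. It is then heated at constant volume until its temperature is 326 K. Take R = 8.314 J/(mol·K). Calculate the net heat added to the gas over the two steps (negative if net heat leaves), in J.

P₁ = nRT₁/V₁ = 0.721×8.314×374/27.5 = 81.5 kPa.
Step 1 — Isobaric: P stays 81.5 kPa; V/T = const ⇒ T₂ = 187 K, V₂ = 13.8 L.
W = PΔV = 81.5×(13.8−27.5) kPa·L = -1120 J.
ΔU = nCvΔT = 0.721×20.8×(187−374) = -2800 J.
Q = ΔU + W = nCpΔT = -3920 J.
State after step 1: P = 81.5 kPa, V = 13.8 L, T = 187 K.
Step 2 — Isochoric: V stays 13.8 L; P/T = const ⇒ T₂ = 326 K, P₂ = 142 kPa.
W = 0 (no volume change).
ΔU = nCvΔT = 0.721×20.8×(326−187) = 2080 J.
Q = ΔU = 2080 J.
Net over both steps: W = -1120 J, Q = -1840 J, ΔU = -719 J.

-1840 J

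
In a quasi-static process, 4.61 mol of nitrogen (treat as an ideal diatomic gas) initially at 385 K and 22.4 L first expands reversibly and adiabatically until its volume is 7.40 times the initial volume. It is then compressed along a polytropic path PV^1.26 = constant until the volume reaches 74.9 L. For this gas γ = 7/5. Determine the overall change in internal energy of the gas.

P₁ = nRT₁/V₁ = 4.61×8.314×385/22.4 = 659 kPa.
Step 1 — Adiabatic: TV^(γ−1) = const ⇒ T₂ = 385×(0.135)^0.400 = 173 K; PV^γ = const ⇒ P₂ = 40.0 kPa.
ΔU = nCvΔT = 4.61×20.8×(173−385) = -20300 J.
Q = 0 for an adiabatic process, so W = −ΔU = 20300 J.
State after step 1: P = 40.0 kPa, V = 166 L, T = 173 K.
Step 2 — Polytropic n=1.26: T₂ = T₁(V₁/V₂)^(n−1) = 173×(2.21)^0.26 = 213 K; P₂ = P₁(V₁/V₂)^n = 109 kPa.
W = (P₁V₁−P₂V₂)/(n−1) = (40.0×166−109×74.9)/0.26 = -5850 J.
ΔU = nCvΔT = 4.61×20.8×(213−173) = 3800 J.
Q = ΔU + W = -2050 J.
Net over both steps: W = 14500 J, Q = -2050 J, ΔU = -16500 J.

-16500 J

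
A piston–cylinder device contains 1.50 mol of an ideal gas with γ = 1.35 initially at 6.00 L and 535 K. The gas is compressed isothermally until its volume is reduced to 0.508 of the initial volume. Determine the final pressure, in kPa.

2190 kPa

P₁ = nRT₁/V₁ = 1.50×8.314×535/6.00 = 1110 kPa.
Isothermal: T stays 535 K; PV = const ⇒ V₂ = 3.05 L, P₂ = 2190 kPa.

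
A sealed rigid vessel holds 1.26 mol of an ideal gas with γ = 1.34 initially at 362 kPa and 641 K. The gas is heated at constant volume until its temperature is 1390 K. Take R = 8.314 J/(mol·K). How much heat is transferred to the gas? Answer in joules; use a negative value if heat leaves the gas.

23100 J

V₁ = nRT₁/P₁ = 1.26×8.314×641/362 = 18.5 L.
Isochoric: V stays 18.5 L; P/T = const ⇒ T₂ = 1390 K, P₂ = 785 kPa.
W = 0 (no volume change).
ΔU = nCvΔT = 1.26×24.5×(1390−641) = 23100 J.
Q = ΔU = 23100 J.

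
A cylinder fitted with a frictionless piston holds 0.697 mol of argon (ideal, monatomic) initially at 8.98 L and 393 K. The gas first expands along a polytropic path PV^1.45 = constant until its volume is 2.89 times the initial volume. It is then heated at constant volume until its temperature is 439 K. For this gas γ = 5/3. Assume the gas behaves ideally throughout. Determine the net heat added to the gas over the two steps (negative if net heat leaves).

P₁ = nRT₁/V₁ = 0.697×8.314×393/8.98 = 254 kPa.
Step 1 — Polytropic n=1.45: T₂ = T₁(V₁/V₂)^(n−1) = 393×(0.346)^0.45 = 244 K; P₂ = P₁(V₁/V₂)^n = 54.4 kPa.
W = (P₁V₁−P₂V₂)/(n−1) = (254×8.98−54.4×26.0)/0.45 = 1920 J.
ΔU = nCvΔT = 0.697×12.5×(244−393) = -1300 J.
Q = ΔU + W = 625 J.
State after step 1: P = 54.4 kPa, V = 26.0 L, T = 244 K.
Step 2 — Isochoric: V stays 26.0 L; P/T = const ⇒ T₂ = 439 K, P₂ = 98.0 kPa.
W = 0 (no volume change).
ΔU = nCvΔT = 0.697×12.5×(439−244) = 1700 J.
Q = ΔU = 1700 J.
Net over both steps: W = 1920 J, Q = 2320 J, ΔU = 400 J.

2320 J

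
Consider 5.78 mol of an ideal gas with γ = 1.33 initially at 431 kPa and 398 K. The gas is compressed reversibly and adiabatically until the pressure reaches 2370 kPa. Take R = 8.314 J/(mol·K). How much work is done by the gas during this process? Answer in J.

-30500 J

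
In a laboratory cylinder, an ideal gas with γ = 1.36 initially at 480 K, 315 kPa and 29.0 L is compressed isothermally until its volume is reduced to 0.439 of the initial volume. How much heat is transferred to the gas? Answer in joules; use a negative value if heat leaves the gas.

n = P₁V₁/(RT₁) = 315×29.0/(8.314×480) = 2.29 mol.
Isothermal: T stays 480 K; PV = const ⇒ V₂ = 12.7 L, P₂ = 718 kPa.
ΔU = 0 (ideal gas, T constant).
W = nRT ln(V₂/V₁) = 2.29×8.314×480×ln(0.439) = -7520 J.
Q = ΔU + W = -7520 J.

-7520 J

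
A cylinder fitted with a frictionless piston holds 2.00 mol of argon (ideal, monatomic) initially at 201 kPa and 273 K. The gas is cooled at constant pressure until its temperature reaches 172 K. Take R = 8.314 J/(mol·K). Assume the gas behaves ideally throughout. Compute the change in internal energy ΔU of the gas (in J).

V₁ = nRT₁/P₁ = 2.00×8.314×273/201 = 22.6 L.
Isobaric: P stays 201 kPa; V/T = const ⇒ T₂ = 172 K, V₂ = 14.2 L.
For an ideal gas ΔU = nCvΔT with Cv = (3/2)R = 12.5 J/(mol·K).
ΔU = 2.00×12.5×(172−273) = -2520 J.

-2520 J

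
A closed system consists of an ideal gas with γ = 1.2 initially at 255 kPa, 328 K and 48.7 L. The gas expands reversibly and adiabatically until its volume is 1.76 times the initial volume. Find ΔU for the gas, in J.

-6640 J

n = P₁V₁/(RT₁) = 255×48.7/(8.314×328) = 4.55 mol.
Adiabatic: TV^(γ−1) = const ⇒ T₂ = 328×(0.568)^0.200 = 293 K; PV^γ = const ⇒ P₂ = 129 kPa.
For an ideal gas ΔU = nCvΔT with Cv = R/(γ−1) = 41.6 J/(mol·K).
ΔU = 4.55×41.6×(293−328) = -6640 J.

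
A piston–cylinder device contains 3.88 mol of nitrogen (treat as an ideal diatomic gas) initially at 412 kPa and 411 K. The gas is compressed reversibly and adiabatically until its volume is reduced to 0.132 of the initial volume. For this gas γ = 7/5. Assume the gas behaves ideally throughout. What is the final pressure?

7020 kPa

V₁ = nRT₁/P₁ = 3.88×8.314×411/412 = 32.2 L.
Adiabatic: TV^(γ−1) = const ⇒ T₂ = 411×(7.58)^0.400 = 924 K; PV^γ = const ⇒ P₂ = 7020 kPa.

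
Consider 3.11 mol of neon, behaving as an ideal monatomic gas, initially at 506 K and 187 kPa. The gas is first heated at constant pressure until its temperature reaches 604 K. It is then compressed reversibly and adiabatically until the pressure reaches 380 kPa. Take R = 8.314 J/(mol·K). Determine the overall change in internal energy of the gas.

11500 J

V₁ = nRT₁/P₁ = 3.11×8.314×506/187 = 70.0 L.
Step 1 — Isobaric: P stays 187 kPa; V/T = const ⇒ T₂ = 604 K, V₂ = 83.5 L.
W = PΔV = 187×(83.5−70.0) kPa·L = 2530 J.
ΔU = nCvΔT = 3.11×12.5×(604−506) = 3800 J.
Q = ΔU + W = nCpΔT = 6330 J.
State after step 1: P = 187 kPa, V = 83.5 L, T = 604 K.
Step 2 — Adiabatic: T₂/T₁ = (P₂/P₁)^((γ−1)/γ) ⇒ T₂ = 604×(2.03)^0.400 = 802 K; V₂ = 54.6 L.
ΔU = nCvΔT = 3.11×12.5×(802−604) = 7680 J.
Q = 0 for an adiabatic process, so W = −ΔU = -7680 J.
Net over both steps: W = -5150 J, Q = 6330 J, ΔU = 11500 J.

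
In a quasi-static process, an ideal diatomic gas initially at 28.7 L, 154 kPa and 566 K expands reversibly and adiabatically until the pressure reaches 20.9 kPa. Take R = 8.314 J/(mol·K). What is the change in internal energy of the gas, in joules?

-4800 J

n = P₁V₁/(RT₁) = 154×28.7/(8.314×566) = 0.939 mol.
Adiabatic: T₂/T₁ = (P₂/P₁)^((γ−1)/γ) ⇒ T₂ = 566×(0.136)^0.286 = 320 K; V₂ = 120 L.
For an ideal gas ΔU = nCvΔT with Cv = (5/2)R = 20.8 J/(mol·K).
ΔU = 0.939×20.8×(320−566) = -4800 J.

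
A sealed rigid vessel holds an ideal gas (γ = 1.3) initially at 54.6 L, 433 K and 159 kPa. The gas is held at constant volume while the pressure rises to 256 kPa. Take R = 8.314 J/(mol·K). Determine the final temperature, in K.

Isochoric: V stays 54.6 L; P/T = const ⇒ T₂ = 697 K, P₂ = 256 kPa.

697 K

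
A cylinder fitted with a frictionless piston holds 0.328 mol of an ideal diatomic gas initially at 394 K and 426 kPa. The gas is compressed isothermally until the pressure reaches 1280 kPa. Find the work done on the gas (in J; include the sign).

V₁ = nRT₁/P₁ = 0.328×8.314×394/426 = 2.52 L.
Isothermal: T stays 394 K; PV = const ⇒ V₂ = 0.839 L, P₂ = 1280 kPa.
W = nRT ln(V₂/V₁) = 0.328×8.314×394×ln(0.333) = -1180 J.
Work done on the gas = −W_by = 1180 J.

1180 J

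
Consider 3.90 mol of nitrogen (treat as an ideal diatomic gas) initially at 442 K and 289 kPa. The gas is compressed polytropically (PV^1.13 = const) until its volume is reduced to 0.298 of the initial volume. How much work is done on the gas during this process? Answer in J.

V₁ = nRT₁/P₁ = 3.90×8.314×442/289 = 49.6 L.
Polytropic n=1.13: T₂ = T₁(V₁/V₂)^(n−1) = 442×(3.36)^0.13 = 517 K; P₂ = P₁(V₁/V₂)^n = 1140 kPa.
W = (P₁V₁−P₂V₂)/(n−1) = (289×49.6−1140×14.8)/0.13 = -18800 J.
Work done on the gas = −W_by = 18800 J.

18800 J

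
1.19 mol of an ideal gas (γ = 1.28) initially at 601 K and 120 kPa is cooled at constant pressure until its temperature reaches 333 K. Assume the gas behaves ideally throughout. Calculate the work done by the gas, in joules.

-2650 J

V₁ = nRT₁/P₁ = 1.19×8.314×601/120 = 49.6 L.
Isobaric: P stays 120 kPa; V/T = const ⇒ T₂ = 333 K, V₂ = 27.5 L.
W = PΔV = 120×(27.5−49.6) kPa·L = -2650 J.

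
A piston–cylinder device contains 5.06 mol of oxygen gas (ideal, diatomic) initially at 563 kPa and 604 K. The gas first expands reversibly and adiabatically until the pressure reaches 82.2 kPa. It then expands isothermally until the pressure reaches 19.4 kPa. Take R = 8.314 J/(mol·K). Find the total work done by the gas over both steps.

48000 J

V₁ = nRT₁/P₁ = 5.06×8.314×604/563 = 45.1 L.
Step 1 — Adiabatic: T₂/T₁ = (P₂/P₁)^((γ−1)/γ) ⇒ T₂ = 604×(0.146)^0.286 = 349 K; V₂ = 178 L.
ΔU = nCvΔT = 5.06×20.8×(349−604) = -26900 J.
Q = 0 for an adiabatic process, so W = −ΔU = 26900 J.
State after step 1: P = 82.2 kPa, V = 178 L, T = 349 K.
Step 2 — Isothermal: T stays 349 K; PV = const ⇒ V₂ = 756 L, P₂ = 19.4 kPa.
ΔU = 0 (ideal gas, T constant).
W = nRT ln(V₂/V₁) = 5.06×8.314×349×ln(4.24) = 21200 J.
Q = ΔU + W = 21200 J.
Net over both steps: W = 48000 J, Q = 21200 J, ΔU = -26900 J.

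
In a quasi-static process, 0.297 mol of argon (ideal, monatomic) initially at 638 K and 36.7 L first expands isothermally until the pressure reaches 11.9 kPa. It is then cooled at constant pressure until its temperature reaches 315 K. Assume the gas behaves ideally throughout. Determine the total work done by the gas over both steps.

1220 J

P₁ = nRT₁/V₁ = 0.297×8.314×638/36.7 = 42.9 kPa.
Step 1 — Isothermal: T stays 638 K; PV = const ⇒ V₂ = 132 L, P₂ = 11.9 kPa.
ΔU = 0 (ideal gas, T constant).
W = nRT ln(V₂/V₁) = 0.297×8.314×638×ln(3.61) = 2020 J.
Q = ΔU + W = 2020 J.
State after step 1: P = 11.9 kPa, V = 132 L, T = 638 K.
Step 2 — Isobaric: P stays 11.9 kPa; V/T = const ⇒ T₂ = 315 K, V₂ = 65.4 L.
W = PΔV = 11.9×(65.4−132) kPa·L = -798 J.
ΔU = nCvΔT = 0.297×12.5×(315−638) = -1200 J.
Q = ΔU + W = nCpΔT = -1990 J.
Net over both steps: W = 1220 J, Q = 27.2 J, ΔU = -1200 J.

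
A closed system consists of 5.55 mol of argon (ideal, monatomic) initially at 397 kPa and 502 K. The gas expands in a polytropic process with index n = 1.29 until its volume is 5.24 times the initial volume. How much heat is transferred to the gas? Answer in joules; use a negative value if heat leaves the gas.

17200 J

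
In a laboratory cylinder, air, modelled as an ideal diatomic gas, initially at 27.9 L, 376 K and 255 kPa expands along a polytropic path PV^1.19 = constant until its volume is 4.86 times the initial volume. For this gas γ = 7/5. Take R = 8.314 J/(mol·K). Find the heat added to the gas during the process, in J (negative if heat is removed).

n = P₁V₁/(RT₁) = 255×27.9/(8.314×376) = 2.28 mol.
Polytropic n=1.19: T₂ = T₁(V₁/V₂)^(n−1) = 376×(0.206)^0.19 = 278 K; P₂ = P₁(V₁/V₂)^n = 38.9 kPa.
W = (P₁V₁−P₂V₂)/(n−1) = (255×27.9−38.9×136)/0.19 = 9720 J.
ΔU = nCvΔT = 2.28×20.8×(278−376) = -4620 J.
Q = ΔU + W = 5100 J.

5100 J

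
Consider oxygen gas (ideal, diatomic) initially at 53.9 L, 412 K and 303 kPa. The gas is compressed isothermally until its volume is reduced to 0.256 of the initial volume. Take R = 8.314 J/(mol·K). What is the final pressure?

Isothermal: T stays 412 K; PV = const ⇒ V₂ = 13.8 L, P₂ = 1180 kPa.

1180 kPa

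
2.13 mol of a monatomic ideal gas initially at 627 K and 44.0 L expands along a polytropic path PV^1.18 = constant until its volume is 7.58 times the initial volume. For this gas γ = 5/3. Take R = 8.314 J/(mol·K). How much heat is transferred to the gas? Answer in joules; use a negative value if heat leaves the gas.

P₁ = nRT₁/V₁ = 2.13×8.314×627/44.0 = 252 kPa.
Polytropic n=1.18: T₂ = T₁(V₁/V₂)^(n−1) = 627×(0.132)^0.18 = 435 K; P₂ = P₁(V₁/V₂)^n = 23.1 kPa.
W = (P₁V₁−P₂V₂)/(n−1) = (252×44.0−23.1×334)/0.18 = 18800 J.
ΔU = nCvΔT = 2.13×12.5×(435−627) = -5090 J.
Q = ΔU + W = 13800 J.

13800 J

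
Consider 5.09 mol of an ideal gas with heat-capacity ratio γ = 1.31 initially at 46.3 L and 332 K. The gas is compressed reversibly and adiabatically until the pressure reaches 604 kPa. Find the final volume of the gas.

27.4 L

P₁ = nRT₁/V₁ = 5.09×8.314×332/46.3 = 303 kPa.
Adiabatic: T₂/T₁ = (P₂/P₁)^((γ−1)/γ) ⇒ T₂ = 332×(1.99)^0.237 = 391 K; V₂ = 27.4 L.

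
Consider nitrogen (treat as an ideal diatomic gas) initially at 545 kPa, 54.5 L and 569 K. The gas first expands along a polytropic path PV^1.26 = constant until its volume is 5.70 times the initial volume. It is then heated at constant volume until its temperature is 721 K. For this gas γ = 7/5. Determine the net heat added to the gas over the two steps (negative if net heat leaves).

n = P₁V₁/(RT₁) = 545×54.5/(8.314×569) = 6.28 mol.
Step 1 — Polytropic n=1.26: T₂ = T₁(V₁/V₂)^(n−1) = 569×(0.175)^0.26 = 362 K; P₂ = P₁(V₁/V₂)^n = 60.8 kPa.
W = (P₁V₁−P₂V₂)/(n−1) = (545×54.5−60.8×311)/0.26 = 41600 J.
ΔU = nCvΔT = 6.28×20.8×(362−569) = -27000 J.
Q = ΔU + W = 14600 J.
State after step 1: P = 60.8 kPa, V = 311 L, T = 362 K.
Step 2 — Isochoric: V stays 311 L; P/T = const ⇒ T₂ = 721 K, P₂ = 121 kPa.
W = 0 (no volume change).
ΔU = nCvΔT = 6.28×20.8×(721−362) = 46900 J.
Q = ΔU = 46900 J.
Net over both steps: W = 41600 J, Q = 61400 J, ΔU = 19800 J.

61400 J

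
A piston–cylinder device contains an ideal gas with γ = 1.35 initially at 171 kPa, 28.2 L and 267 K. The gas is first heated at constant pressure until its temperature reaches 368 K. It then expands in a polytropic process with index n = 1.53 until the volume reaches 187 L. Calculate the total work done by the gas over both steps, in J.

8910 J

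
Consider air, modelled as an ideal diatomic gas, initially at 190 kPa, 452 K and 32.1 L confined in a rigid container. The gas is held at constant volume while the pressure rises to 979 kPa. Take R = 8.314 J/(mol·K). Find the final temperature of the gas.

Isochoric: V stays 32.1 L; P/T = const ⇒ T₂ = 2330 K, P₂ = 979 kPa.

2330 K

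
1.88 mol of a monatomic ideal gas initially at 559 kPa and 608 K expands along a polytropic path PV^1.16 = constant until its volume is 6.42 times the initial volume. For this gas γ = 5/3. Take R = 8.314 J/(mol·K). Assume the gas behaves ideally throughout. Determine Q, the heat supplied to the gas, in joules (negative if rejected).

11600 J

V₁ = nRT₁/P₁ = 1.88×8.314×608/559 = 17.0 L.
Polytropic n=1.16: T₂ = T₁(V₁/V₂)^(n−1) = 608×(0.156)^0.16 = 452 K; P₂ = P₁(V₁/V₂)^n = 64.7 kPa.
W = (P₁V₁−P₂V₂)/(n−1) = (559×17.0−64.7×109)/0.16 = 15300 J.
ΔU = nCvΔT = 1.88×12.5×(452−608) = -3670 J.
Q = ΔU + W = 11600 J.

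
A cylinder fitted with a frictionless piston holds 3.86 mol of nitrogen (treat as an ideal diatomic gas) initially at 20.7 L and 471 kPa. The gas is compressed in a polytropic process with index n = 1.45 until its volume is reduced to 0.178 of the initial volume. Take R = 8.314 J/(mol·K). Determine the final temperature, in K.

661 K

T₁ = P₁V₁/(nR) = 471×20.7/(3.86×8.314) = 304 K.
Polytropic n=1.45: T₂ = T₁(V₁/V₂)^(n−1) = 304×(5.62)^0.45 = 661 K; P₂ = P₁(V₁/V₂)^n = 5750 kPa.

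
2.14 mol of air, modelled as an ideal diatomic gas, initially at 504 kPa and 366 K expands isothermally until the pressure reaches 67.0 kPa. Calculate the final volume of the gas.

V₁ = nRT₁/P₁ = 2.14×8.314×366/504 = 12.9 L.
Isothermal: T stays 366 K; PV = const ⇒ V₂ = 97.2 L, P₂ = 67.0 kPa.

97.2 L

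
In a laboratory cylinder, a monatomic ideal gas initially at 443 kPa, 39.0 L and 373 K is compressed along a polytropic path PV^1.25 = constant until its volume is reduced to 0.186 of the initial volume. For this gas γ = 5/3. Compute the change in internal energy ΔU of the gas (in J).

n = P₁V₁/(RT₁) = 443×39.0/(8.314×373) = 5.57 mol.
Polytropic n=1.25: T₂ = T₁(V₁/V₂)^(n−1) = 373×(5.38)^0.25 = 568 K; P₂ = P₁(V₁/V₂)^n = 3630 kPa.
For an ideal gas ΔU = nCvΔT with Cv = (3/2)R = 12.5 J/(mol·K).
ΔU = 5.57×12.5×(568−373) = 13500 J.

13500 J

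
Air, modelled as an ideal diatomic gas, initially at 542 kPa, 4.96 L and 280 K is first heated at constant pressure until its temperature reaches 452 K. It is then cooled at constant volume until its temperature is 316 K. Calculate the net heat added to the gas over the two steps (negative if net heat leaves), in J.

n = P₁V₁/(RT₁) = 542×4.96/(8.314×280) = 1.15 mol.
Step 1 — Isobaric: P stays 542 kPa; V/T = const ⇒ T₂ = 452 K, V₂ = 8.01 L.
W = PΔV = 542×(8.01−4.96) kPa·L = 1650 J.
ΔU = nCvΔT = 1.15×20.8×(452−280) = 4130 J.
Q = ΔU + W = nCpΔT = 5780 J.
State after step 1: P = 542 kPa, V = 8.01 L, T = 452 K.
Step 2 — Isochoric: V stays 8.01 L; P/T = const ⇒ T₂ = 316 K, P₂ = 379 kPa.
W = 0 (no volume change).
ΔU = nCvΔT = 1.15×20.8×(316−452) = -3260 J.
Q = ΔU = -3260 J.
Net over both steps: W = 1650 J, Q = 2520 J, ΔU = 864 J.

2520 J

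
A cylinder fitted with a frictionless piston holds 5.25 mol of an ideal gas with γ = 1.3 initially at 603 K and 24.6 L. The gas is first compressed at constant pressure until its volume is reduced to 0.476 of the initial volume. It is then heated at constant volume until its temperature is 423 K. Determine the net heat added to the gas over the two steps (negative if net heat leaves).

-40000 J

P₁ = nRT₁/V₁ = 5.25×8.314×603/24.6 = 1070 kPa.
Step 1 — Isobaric: P stays 1070 kPa; V/T = const ⇒ T₂ = 287 K, V₂ = 11.7 L.
W = PΔV = 1070×(11.7−24.6) kPa·L = -13800 J.
ΔU = nCvΔT = 5.25×27.7×(287−603) = -46000 J.
Q = ΔU + W = nCpΔT = -59800 J.
State after step 1: P = 1070 kPa, V = 11.7 L, T = 287 K.
Step 2 — Isochoric: V stays 11.7 L; P/T = const ⇒ T₂ = 423 K, P₂ = 1580 kPa.
W = 0 (no volume change).
ΔU = nCvΔT = 5.25×27.7×(423−287) = 19800 J.
Q = ΔU = 19800 J.
Net over both steps: W = -13800 J, Q = -40000 J, ΔU = -26200 J.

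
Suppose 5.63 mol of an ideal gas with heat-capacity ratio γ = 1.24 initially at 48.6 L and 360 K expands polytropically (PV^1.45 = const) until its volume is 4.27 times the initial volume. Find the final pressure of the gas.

42.3 kPa

P₁ = nRT₁/V₁ = 5.63×8.314×360/48.6 = 347 kPa.
Polytropic n=1.45: T₂ = T₁(V₁/V₂)^(n−1) = 360×(0.234)^0.45 = 187 K; P₂ = P₁(V₁/V₂)^n = 42.3 kPa.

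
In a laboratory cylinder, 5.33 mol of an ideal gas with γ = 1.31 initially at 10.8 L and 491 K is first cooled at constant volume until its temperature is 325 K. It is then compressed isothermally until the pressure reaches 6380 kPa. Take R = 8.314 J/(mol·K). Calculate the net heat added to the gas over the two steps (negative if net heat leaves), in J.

-46300 J

P₁ = nRT₁/V₁ = 5.33×8.314×491/10.8 = 2010 kPa.
Step 1 — Isochoric: V stays 10.8 L; P/T = const ⇒ T₂ = 325 K, P₂ = 1330 kPa.
W = 0 (no volume change).
ΔU = nCvΔT = 5.33×26.8×(325−491) = -23700 J.
Q = ΔU = -23700 J.
State after step 1: P = 1330 kPa, V = 10.8 L, T = 325 K.
Step 2 — Isothermal: T stays 325 K; PV = const ⇒ V₂ = 2.26 L, P₂ = 6380 kPa.
ΔU = 0 (ideal gas, T constant).
W = nRT ln(V₂/V₁) = 5.33×8.314×325×ln(0.209) = -22500 J.
Q = ΔU + W = -22500 J.
Net over both steps: W = -22500 J, Q = -46300 J, ΔU = -23700 J.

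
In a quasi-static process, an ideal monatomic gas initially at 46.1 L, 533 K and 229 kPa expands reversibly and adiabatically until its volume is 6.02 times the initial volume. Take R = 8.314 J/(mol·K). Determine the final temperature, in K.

161 K

Adiabatic: TV^(γ−1) = const ⇒ T₂ = 533×(0.166)^0.667 = 161 K; PV^γ = const ⇒ P₂ = 11.5 kPa.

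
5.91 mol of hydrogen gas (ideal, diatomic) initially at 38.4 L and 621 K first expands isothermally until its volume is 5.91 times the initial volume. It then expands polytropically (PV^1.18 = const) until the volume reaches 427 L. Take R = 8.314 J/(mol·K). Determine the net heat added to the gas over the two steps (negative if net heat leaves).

64200 J

P₁ = nRT₁/V₁ = 5.91×8.314×621/38.4 = 795 kPa.
Step 1 — Isothermal: T stays 621 K; PV = const ⇒ V₂ = 227 L, P₂ = 134 kPa.
ΔU = 0 (ideal gas, T constant).
W = nRT ln(V₂/V₁) = 5.91×8.314×621×ln(5.91) = 54200 J.
Q = ΔU + W = 54200 J.
State after step 1: P = 134 kPa, V = 227 L, T = 621 K.
Step 2 — Polytropic n=1.18: T₂ = T₁(V₁/V₂)^(n−1) = 621×(0.531)^0.18 = 554 K; P₂ = P₁(V₁/V₂)^n = 63.8 kPa.
W = (P₁V₁−P₂V₂)/(n−1) = (134×227−63.8×427)/0.18 = 18200 J.
ΔU = nCvΔT = 5.91×20.8×(554−621) = -8200 J.
Q = ΔU + W = 10000 J.
Net over both steps: W = 72400 J, Q = 64200 J, ΔU = -8200 J.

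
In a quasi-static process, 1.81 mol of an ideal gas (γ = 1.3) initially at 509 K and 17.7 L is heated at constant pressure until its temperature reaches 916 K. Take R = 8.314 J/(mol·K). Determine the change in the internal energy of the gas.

20400 J

P₁ = nRT₁/V₁ = 1.81×8.314×509/17.7 = 433 kPa.
Isobaric: P stays 433 kPa; V/T = const ⇒ T₂ = 916 K, V₂ = 31.9 L.
For an ideal gas ΔU = nCvΔT with Cv = R/(γ−1) = 27.7 J/(mol·K).
ΔU = 1.81×27.7×(916−509) = 20400 J.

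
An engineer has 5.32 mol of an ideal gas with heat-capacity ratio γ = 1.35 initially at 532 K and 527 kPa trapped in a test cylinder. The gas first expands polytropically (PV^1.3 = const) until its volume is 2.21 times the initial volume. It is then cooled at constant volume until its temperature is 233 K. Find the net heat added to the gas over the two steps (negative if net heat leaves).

-21200 J

V₁ = nRT₁/P₁ = 5.32×8.314×532/527 = 44.7 L.
Step 1 — Polytropic n=1.3: T₂ = T₁(V₁/V₂)^(n−1) = 532×(0.452)^0.30 = 419 K; P₂ = P₁(V₁/V₂)^n = 188 kPa.
W = (P₁V₁−P₂V₂)/(n−1) = (527×44.7−188×98.7)/0.30 = 16600 J.
ΔU = nCvΔT = 5.32×23.8×(419−532) = -14200 J.
Q = ΔU + W = 2370 J.
State after step 1: P = 188 kPa, V = 98.7 L, T = 419 K.
Step 2 — Isochoric: V stays 98.7 L; P/T = const ⇒ T₂ = 233 K, P₂ = 104 kPa.
W = 0 (no volume change).
ΔU = nCvΔT = 5.32×23.8×(233−419) = -23600 J.
Q = ΔU = -23600 J.
Net over both steps: W = 16600 J, Q = -21200 J, ΔU = -37800 J.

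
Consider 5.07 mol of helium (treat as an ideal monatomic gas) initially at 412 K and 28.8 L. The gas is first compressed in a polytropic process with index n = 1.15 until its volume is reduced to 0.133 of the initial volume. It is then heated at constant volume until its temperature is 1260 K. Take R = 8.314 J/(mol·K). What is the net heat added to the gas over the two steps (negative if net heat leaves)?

P₁ = nRT₁/V₁ = 5.07×8.314×412/28.8 = 603 kPa.
Step 1 — Polytropic n=1.15: T₂ = T₁(V₁/V₂)^(n−1) = 412×(7.52)^0.15 = 558 K; P₂ = P₁(V₁/V₂)^n = 6140 kPa.
W = (P₁V₁−P₂V₂)/(n−1) = (603×28.8−6140×3.83)/0.15 = -40900 J.
ΔU = nCvΔT = 5.07×12.5×(558−412) = 9210 J.
Q = ΔU + W = -31700 J.
State after step 1: P = 6140 kPa, V = 3.83 L, T = 558 K.
Step 2 — Isochoric: V stays 3.83 L; P/T = const ⇒ T₂ = 1260 K, P₂ = 13900 kPa.
W = 0 (no volume change).
ΔU = nCvΔT = 5.07×12.5×(1260−558) = 44400 J.
Q = ΔU = 44400 J.
Net over both steps: W = -40900 J, Q = 12700 J, ΔU = 53600 J.

12700 J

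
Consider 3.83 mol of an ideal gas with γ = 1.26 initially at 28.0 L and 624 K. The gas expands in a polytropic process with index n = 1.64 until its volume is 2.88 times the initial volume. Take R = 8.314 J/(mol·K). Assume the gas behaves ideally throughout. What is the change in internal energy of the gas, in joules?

-37600 J

P₁ = nRT₁/V₁ = 3.83×8.314×624/28.0 = 710 kPa.
Polytropic n=1.64: T₂ = T₁(V₁/V₂)^(n−1) = 624×(0.347)^0.64 = 317 K; P₂ = P₁(V₁/V₂)^n = 125 kPa.
For an ideal gas ΔU = nCvΔT with Cv = R/(γ−1) = 32.0 J/(mol·K).
ΔU = 3.83×32.0×(317−624) = -37600 J.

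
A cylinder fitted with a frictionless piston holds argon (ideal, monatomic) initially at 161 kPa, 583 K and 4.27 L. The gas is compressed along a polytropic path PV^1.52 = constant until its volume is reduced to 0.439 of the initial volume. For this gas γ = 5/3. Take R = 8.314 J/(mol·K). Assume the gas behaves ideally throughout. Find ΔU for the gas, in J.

551 J

n = P₁V₁/(RT₁) = 161×4.27/(8.314×583) = 0.142 mol.
Polytropic n=1.52: T₂ = T₁(V₁/V₂)^(n−1) = 583×(2.28)^0.52 = 895 K; P₂ = P₁(V₁/V₂)^n = 563 kPa.
For an ideal gas ΔU = nCvΔT with Cv = (3/2)R = 12.5 J/(mol·K).
ΔU = 0.142×12.5×(895−583) = 551 J.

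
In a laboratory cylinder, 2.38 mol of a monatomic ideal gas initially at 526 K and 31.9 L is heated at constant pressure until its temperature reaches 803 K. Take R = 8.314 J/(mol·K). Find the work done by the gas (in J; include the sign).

5480 J

P₁ = nRT₁/V₁ = 2.38×8.314×526/31.9 = 326 kPa.
Isobaric: P stays 326 kPa; V/T = const ⇒ T₂ = 803 K, V₂ = 48.7 L.
W = PΔV = 326×(48.7−31.9) kPa·L = 5480 J.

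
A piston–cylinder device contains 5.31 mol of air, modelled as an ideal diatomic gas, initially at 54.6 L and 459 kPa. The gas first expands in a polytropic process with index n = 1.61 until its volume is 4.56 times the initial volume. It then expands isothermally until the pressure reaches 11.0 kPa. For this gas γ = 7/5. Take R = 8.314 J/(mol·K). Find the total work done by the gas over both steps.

T₁ = P₁V₁/(nR) = 459×54.6/(5.31×8.314) = 568 K.
Step 1 — Polytropic n=1.61: T₂ = T₁(V₁/V₂)^(n−1) = 568×(0.219)^0.61 = 225 K; P₂ = P₁(V₁/V₂)^n = 39.9 kPa.
W = (P₁V₁−P₂V₂)/(n−1) = (459×54.6−39.9×249)/0.61 = 24800 J.
ΔU = nCvΔT = 5.31×20.8×(225−568) = -37800 J.
Q = ΔU + W = -13000 J.
State after step 1: P = 39.9 kPa, V = 249 L, T = 225 K.
Step 2 — Isothermal: T stays 225 K; PV = const ⇒ V₂ = 903 L, P₂ = 11.0 kPa.
ΔU = 0 (ideal gas, T constant).
W = nRT ln(V₂/V₁) = 5.31×8.314×225×ln(3.63) = 12800 J.
Q = ΔU + W = 12800 J.
Net over both steps: W = 37600 J, Q = -226 J, ΔU = -37800 J.

37600 J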